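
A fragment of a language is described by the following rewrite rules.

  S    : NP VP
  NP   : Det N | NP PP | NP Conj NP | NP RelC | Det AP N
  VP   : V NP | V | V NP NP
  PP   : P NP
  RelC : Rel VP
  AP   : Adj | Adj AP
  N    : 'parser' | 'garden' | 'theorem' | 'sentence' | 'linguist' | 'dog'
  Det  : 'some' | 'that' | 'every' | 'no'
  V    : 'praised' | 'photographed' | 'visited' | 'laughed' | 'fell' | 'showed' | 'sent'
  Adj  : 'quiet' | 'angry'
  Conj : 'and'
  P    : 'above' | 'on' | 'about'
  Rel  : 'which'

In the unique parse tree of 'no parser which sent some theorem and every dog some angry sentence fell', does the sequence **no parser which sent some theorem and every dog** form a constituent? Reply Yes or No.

[S [NP [NP [Det no] [N parser]] [RelC [Rel which] [VP [V sent] [NP [NP [Det some] [N theorem]] [Conj and] [NP [Det every] [N dog]]] [NP [Det some] [AP [Adj angry]] [N sentence]]]]] [VP [V fell]]]
The smallest constituent containing 'no parser which sent some theorem and every dog' is the NP spanning 'no parser which sent some theorem and every dog some angry sentence'; no single node in the tree dominates exactly the given words.

No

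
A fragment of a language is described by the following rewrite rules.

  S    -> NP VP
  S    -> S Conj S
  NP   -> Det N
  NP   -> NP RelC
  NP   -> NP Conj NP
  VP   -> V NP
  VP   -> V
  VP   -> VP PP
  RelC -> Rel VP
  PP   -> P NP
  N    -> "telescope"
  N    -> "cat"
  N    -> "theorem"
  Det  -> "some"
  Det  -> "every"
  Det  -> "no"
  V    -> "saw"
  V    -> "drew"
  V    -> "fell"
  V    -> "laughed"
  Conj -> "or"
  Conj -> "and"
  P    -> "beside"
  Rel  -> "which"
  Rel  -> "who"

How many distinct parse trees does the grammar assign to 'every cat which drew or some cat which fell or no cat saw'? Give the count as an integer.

Two of the 3 distinct bracketings:
[S [NP [NP [NP [Det every] [N cat]] [RelC [Rel which] [VP [V drew]]]] [Conj or] [NP [NP [NP [Det some] [N cat]] [RelC [Rel which] [VP [V fell]]]] [Conj or] [NP [Det no] [N cat]]]] [VP [V saw]]]
[S [NP [NP [NP [NP [NP [Det every] [N cat]] [RelC [Rel which] [VP [V drew]]]] [Conj or] [NP [Det some] [N cat]]] [RelC [Rel which] [VP [V fell]]]] [Conj or] [NP [Det no] [N cat]]] [VP [V saw]]]
The trees differ in how a recursive rule is bracketed over the same span.

3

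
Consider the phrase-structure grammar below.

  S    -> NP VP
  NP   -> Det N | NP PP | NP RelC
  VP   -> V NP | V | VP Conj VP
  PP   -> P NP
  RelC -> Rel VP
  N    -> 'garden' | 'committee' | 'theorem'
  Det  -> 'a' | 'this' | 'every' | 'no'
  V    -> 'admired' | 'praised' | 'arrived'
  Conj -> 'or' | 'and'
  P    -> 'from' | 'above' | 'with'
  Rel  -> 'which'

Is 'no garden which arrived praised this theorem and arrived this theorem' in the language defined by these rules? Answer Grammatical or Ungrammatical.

S
  NP
    NP
      Det: no
      N: garden
    RelC
      Rel: which
      VP
        V: arrived
  VP
    VP
      V: praised
      NP
        Det: this
        N: theorem
    Conj: and
    VP
      V: arrived
      NP
        Det: this
        N: theorem
The bracketing above is licensed at every node by one of the given productions, with S at the root.

Grammatical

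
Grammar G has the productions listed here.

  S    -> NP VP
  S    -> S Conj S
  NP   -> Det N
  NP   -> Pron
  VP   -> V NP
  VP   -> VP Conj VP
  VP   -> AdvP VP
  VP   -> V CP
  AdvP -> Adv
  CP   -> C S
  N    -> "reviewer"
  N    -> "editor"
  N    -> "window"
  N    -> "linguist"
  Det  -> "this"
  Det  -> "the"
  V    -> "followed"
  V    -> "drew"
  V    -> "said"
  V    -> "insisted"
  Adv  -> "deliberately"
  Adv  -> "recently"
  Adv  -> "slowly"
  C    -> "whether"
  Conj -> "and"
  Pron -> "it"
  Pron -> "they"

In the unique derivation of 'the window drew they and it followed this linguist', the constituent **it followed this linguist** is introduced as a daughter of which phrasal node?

S
  S
    NP
      Det: the
      N: window
    VP
      V: drew
      NP
        Pron: they
  Conj: and
  S
    NP
      Pron: it
    VP
      V: followed
      NP
        Det: this
        N: linguist
The span 'it followed this linguist' is the S node built by S → NP VP.
Its mother is the S built by S → S Conj S.

S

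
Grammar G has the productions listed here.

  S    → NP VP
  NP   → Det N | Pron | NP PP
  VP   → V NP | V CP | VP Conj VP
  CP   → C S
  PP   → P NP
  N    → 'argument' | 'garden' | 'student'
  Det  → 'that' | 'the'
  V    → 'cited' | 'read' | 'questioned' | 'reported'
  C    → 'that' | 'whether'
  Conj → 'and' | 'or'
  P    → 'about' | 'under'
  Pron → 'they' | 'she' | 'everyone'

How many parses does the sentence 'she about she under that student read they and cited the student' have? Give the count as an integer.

The two bracketings:
[S [NP [NP [Pron she]] [PP [P about] [NP [NP [Pron she]] [PP [P under] [NP [Det that] [N student]]]]]] [VP [VP [V read] [NP [Pron they]]] [Conj and] [VP [V cited] [NP [Det the] [N student]]]]]
[S [NP [NP [NP [Pron she]] [PP [P about] [NP [Pron she]]]] [PP [P under] [NP [Det that] [N student]]]] [VP [VP [V read] [NP [Pron they]]] [Conj and] [VP [V cited] [NP [Det the] [N student]]]]]
The trees differ in how a recursive rule is bracketed over the same span.

2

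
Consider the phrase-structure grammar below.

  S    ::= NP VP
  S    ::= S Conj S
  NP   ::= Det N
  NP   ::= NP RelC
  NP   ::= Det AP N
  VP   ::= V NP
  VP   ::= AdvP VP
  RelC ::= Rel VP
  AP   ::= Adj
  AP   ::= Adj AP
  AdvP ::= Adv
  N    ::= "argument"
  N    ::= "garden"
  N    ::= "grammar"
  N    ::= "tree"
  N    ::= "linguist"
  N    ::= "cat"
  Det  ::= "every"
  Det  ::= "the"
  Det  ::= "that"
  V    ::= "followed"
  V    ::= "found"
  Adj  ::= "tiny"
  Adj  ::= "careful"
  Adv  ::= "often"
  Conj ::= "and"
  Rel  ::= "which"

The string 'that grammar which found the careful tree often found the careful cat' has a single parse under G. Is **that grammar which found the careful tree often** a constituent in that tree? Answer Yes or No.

No

[S [NP [NP [Det that] [N grammar]] [RelC [Rel which] [VP [V found] [NP [Det the] [AP [Adj careful]] [N tree]]]]] [VP [AdvP [Adv often]] [VP [V found] [NP [Det the] [AP [Adj careful]] [N cat]]]]]
The smallest constituent containing 'that grammar which found the careful tree often' is the S spanning 'that grammar which found the careful tree often found the careful cat'; no single node in the tree dominates exactly the given words.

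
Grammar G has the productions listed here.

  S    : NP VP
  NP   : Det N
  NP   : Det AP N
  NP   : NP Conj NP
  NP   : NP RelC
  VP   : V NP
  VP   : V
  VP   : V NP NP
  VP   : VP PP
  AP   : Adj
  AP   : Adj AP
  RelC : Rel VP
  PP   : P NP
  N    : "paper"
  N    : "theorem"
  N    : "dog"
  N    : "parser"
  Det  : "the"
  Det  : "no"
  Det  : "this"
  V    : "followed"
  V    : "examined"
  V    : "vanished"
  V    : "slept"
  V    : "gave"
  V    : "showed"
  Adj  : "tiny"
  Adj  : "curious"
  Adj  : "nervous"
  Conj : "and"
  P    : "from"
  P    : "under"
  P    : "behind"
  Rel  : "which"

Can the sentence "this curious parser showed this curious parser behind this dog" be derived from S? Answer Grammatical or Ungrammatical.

Grammatical

[S [NP [Det this] [AP [Adj curious]] [N parser]] [VP [VP [V showed] [NP [Det this] [AP [Adj curious]] [N parser]]] [PP [P behind] [NP [Det this] [N dog]]]]]
Each bracket corresponds to one application of a listed rule, so the string is derivable from S.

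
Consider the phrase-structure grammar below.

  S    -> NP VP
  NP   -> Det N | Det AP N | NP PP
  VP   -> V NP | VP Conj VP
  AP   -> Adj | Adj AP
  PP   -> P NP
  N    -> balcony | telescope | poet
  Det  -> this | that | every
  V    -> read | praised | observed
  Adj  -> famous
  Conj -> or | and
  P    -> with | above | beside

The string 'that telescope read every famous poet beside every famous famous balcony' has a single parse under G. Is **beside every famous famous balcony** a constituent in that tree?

[S [NP [Det that] [N telescope]] [VP [V read] [NP [NP [Det every] [AP [Adj famous]] [N poet]] [PP [P beside] [NP [Det every] [AP [Adj famous] [AP [Adj famous]]] [N balcony]]]]]]
The words 'beside every famous famous balcony' are exhaustively dominated by a single PP node (built by PP → P NP), so they form a constituent.

Yes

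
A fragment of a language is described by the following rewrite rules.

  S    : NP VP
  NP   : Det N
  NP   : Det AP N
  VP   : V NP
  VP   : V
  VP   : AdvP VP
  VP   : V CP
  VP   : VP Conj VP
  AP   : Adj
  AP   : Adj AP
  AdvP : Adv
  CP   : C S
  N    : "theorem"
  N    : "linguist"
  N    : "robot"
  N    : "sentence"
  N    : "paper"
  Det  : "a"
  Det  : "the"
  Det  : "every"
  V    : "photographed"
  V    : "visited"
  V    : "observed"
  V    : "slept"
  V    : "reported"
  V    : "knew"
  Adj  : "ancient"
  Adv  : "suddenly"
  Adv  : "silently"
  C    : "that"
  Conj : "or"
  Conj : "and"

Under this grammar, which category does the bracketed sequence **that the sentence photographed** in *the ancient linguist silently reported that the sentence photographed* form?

CP

S
  NP
    Det: the
    AP
      Adj: ancient
    N: linguist
  VP
    AdvP
      Adv: silently
    VP
      V: reported
      CP
        C: that
        S
          NP
            Det: the
            N: sentence
          VP
            V: photographed
The span 'that the sentence photographed' is the CP node built by CP → C S.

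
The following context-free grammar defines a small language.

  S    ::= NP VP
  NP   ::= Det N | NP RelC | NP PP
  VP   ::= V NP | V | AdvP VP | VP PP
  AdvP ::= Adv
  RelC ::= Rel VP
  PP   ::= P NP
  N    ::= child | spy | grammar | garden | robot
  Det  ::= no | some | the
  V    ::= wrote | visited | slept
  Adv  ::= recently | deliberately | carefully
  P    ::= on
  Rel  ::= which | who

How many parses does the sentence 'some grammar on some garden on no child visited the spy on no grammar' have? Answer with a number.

4

Two of the 4 distinct bracketings:
[S [NP [NP [Det some] [N grammar]] [PP [P on] [NP [NP [Det some] [N garden]] [PP [P on] [NP [Det no] [N child]]]]]] [VP [V visited] [NP [NP [Det the] [N spy]] [PP [P on] [NP [Det no] [N grammar]]]]]]
[S [NP [NP [Det some] [N grammar]] [PP [P on] [NP [NP [Det some] [N garden]] [PP [P on] [NP [Det no] [N child]]]]]] [VP [VP [V visited] [NP [Det the] [N spy]]] [PP [P on] [NP [Det no] [N grammar]]]]]
The difference turns on whether VP → VP PP is used at the relevant span, versus an alternative expansion of VP.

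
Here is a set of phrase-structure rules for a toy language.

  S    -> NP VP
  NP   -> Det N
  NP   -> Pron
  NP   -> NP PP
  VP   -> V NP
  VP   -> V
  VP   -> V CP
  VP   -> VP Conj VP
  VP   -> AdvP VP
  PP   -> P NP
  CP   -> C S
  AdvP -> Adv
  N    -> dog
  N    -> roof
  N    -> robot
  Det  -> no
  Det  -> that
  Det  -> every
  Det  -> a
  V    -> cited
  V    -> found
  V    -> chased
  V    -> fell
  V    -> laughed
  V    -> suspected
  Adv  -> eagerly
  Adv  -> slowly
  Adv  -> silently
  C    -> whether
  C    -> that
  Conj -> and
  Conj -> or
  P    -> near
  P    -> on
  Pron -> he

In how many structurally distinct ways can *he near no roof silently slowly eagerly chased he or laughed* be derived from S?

Two of the 4 distinct bracketings:
[S [NP [NP [Pron he]] [PP [P near] [NP [Det no] [N roof]]]] [VP [VP [AdvP [Adv silently]] [VP [AdvP [Adv slowly]] [VP [AdvP [Adv eagerly]] [VP [V chased] [NP [Pron he]]]]]] [Conj or] [VP [V laughed]]]]
[S [NP [NP [Pron he]] [PP [P near] [NP [Det no] [N roof]]]] [VP [AdvP [Adv silently]] [VP [VP [AdvP [Adv slowly]] [VP [AdvP [Adv eagerly]] [VP [V chased] [NP [Pron he]]]]] [Conj or] [VP [V laughed]]]]]
The trees differ in how a recursive rule is bracketed over the same span.

4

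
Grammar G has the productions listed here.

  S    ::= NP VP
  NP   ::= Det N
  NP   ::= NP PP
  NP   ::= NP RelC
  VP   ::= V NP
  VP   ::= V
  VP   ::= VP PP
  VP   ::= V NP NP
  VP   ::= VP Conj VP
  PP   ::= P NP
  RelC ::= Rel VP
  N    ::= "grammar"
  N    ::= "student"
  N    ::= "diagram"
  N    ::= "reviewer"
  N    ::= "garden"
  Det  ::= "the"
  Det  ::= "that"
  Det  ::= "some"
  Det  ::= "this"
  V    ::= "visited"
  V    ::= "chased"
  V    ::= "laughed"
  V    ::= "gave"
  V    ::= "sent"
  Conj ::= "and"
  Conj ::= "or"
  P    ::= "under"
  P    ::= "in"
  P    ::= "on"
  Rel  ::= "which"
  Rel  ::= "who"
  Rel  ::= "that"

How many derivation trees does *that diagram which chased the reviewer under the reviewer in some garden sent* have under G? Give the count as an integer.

Two of the 9 distinct bracketings:
[S [NP [NP [NP [Det that] [N diagram]] [RelC [Rel which] [VP [V chased] [NP [Det the] [N reviewer]]]]] [PP [P under] [NP [NP [Det the] [N reviewer]] [PP [P in] [NP [Det some] [N garden]]]]]] [VP [V sent]]]
[S [NP [NP [NP [NP [Det that] [N diagram]] [RelC [Rel which] [VP [V chased] [NP [Det the] [N reviewer]]]]] [PP [P under] [NP [Det the] [N reviewer]]]] [PP [P in] [NP [Det some] [N garden]]]] [VP [V sent]]]
The trees differ in how a recursive rule is bracketed over the same span.

9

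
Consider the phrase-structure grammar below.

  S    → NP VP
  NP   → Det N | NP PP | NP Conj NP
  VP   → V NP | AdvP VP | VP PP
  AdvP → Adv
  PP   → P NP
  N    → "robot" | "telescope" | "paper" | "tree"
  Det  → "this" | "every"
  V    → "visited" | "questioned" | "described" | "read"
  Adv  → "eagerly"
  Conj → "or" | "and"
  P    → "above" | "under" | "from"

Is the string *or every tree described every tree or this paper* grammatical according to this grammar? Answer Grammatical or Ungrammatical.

Ungrammatical

For S → NP VP, no prefix of the string parses as an NP.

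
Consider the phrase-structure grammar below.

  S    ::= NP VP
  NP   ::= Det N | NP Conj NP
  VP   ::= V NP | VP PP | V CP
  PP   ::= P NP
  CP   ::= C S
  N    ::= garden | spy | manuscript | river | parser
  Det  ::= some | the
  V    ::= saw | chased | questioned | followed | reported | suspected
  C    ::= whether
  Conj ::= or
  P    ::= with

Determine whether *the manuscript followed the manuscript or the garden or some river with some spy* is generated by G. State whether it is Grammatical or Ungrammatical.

[S [NP [Det the] [N manuscript]] [VP [VP [V followed] [NP [NP [Det the] [N manuscript]] [Conj or] [NP [NP [Det the] [N garden]] [Conj or] [NP [Det some] [N river]]]]] [PP [P with] [NP [Det some] [N spy]]]]]
The bracketing above is licensed at every node by one of the given productions, with S at the root.

Grammatical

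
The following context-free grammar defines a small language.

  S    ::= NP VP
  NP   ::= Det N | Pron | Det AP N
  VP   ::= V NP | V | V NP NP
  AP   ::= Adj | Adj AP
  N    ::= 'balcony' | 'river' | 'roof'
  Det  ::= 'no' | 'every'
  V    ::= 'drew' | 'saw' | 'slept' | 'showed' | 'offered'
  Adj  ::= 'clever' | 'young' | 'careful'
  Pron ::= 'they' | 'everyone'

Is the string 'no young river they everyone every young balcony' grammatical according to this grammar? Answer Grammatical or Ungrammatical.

For S → NP VP, the only prefix that parses as NP is 'no young river', but the remainder 'they everyone every young balcony' is not a VP under these rules.

Ungrammatical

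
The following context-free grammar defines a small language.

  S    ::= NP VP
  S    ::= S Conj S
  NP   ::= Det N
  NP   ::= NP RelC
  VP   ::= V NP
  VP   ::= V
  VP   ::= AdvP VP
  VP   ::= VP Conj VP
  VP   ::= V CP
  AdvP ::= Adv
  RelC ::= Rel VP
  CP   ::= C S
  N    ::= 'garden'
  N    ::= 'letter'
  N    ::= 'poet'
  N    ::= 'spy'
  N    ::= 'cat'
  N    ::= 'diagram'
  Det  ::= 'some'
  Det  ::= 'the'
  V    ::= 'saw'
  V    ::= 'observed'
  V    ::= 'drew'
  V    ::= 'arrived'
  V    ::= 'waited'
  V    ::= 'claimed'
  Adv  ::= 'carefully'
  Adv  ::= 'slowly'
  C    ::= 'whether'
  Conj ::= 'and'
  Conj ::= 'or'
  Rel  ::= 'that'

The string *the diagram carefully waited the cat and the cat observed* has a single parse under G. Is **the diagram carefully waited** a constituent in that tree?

No

[S [S [NP [Det the] [N diagram]] [VP [AdvP [Adv carefully]] [VP [V waited] [NP [Det the] [N cat]]]]] [Conj and] [S [NP [Det the] [N cat]] [VP [V observed]]]]
The smallest constituent containing 'the diagram carefully waited' is the S spanning 'the diagram carefully waited the cat'; no single node in the tree dominates exactly the given words.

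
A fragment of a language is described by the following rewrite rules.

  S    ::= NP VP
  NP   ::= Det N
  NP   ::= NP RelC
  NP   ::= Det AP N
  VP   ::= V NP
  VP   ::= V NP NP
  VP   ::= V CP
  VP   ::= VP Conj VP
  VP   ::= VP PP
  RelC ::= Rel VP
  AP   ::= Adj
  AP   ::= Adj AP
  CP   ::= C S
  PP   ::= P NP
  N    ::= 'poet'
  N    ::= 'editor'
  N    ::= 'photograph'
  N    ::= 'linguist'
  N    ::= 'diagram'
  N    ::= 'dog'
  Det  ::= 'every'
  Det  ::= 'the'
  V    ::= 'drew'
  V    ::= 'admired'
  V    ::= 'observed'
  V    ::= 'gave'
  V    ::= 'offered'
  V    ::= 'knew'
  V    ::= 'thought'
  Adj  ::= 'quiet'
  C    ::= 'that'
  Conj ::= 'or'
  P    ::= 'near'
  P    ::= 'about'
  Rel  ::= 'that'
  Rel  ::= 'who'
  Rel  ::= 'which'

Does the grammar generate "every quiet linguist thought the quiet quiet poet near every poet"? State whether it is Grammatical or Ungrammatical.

S
  NP
    Det: every
    AP
      Adj: quiet
    N: linguist
  VP
    VP
      V: thought
      NP
        Det: the
        AP
          Adj: quiet
          AP
            Adj: quiet
        N: poet
    PP
      P: near
      NP
        Det: every
        N: poet
The bracketing above is licensed at every node by one of the given productions, with S at the root.

Grammatical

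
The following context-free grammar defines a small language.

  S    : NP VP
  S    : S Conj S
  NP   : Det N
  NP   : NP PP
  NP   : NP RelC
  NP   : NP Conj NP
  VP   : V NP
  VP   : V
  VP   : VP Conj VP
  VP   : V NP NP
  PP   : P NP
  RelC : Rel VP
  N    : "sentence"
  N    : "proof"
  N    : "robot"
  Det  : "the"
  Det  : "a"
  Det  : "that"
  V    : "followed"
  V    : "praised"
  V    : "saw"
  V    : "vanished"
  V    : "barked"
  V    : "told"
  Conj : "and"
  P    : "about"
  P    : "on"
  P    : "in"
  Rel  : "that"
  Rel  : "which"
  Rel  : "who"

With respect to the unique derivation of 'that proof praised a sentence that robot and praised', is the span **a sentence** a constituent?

[S [NP [Det that] [N proof]] [VP [VP [V praised] [NP [Det a] [N sentence]] [NP [Det that] [N robot]]] [Conj and] [VP [V praised]]]]
The words 'a sentence' are exhaustively dominated by a single NP node (built by NP → Det N), so they form a constituent.

Yes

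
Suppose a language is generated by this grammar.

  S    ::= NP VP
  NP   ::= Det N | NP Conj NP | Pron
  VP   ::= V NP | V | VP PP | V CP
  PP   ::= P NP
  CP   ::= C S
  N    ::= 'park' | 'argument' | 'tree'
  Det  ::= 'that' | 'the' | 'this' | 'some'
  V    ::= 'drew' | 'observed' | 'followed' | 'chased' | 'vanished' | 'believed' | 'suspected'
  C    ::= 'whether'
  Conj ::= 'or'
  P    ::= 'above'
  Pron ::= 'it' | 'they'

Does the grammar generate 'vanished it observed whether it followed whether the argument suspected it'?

Ungrammatical

For S → NP VP, no prefix of the string parses as an NP.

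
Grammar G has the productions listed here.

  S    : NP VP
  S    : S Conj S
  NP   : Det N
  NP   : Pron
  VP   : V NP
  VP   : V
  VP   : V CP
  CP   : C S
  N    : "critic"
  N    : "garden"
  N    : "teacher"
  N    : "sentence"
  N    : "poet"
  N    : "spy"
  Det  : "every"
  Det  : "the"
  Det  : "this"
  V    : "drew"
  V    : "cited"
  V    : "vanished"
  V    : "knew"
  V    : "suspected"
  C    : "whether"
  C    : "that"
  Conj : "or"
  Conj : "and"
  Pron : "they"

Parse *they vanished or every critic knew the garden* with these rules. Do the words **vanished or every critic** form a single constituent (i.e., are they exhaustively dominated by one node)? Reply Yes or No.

[S [S [NP [Pron they]] [VP [V vanished]]] [Conj or] [S [NP [Det every] [N critic]] [VP [V knew] [NP [Det the] [N garden]]]]]
The smallest constituent containing 'vanished or every critic' is the S spanning 'they vanished or every critic knew the garden'; no single node in the tree dominates exactly the given words.

No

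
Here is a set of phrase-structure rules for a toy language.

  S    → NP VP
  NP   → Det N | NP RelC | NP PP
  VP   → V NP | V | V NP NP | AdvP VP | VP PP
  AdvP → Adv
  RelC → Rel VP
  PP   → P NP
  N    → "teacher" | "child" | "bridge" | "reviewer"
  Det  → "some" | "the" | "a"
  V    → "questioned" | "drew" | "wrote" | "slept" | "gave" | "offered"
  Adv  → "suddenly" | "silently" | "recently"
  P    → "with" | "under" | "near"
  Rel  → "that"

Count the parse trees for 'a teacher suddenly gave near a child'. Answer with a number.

The two bracketings:
[S [NP [Det a] [N teacher]] [VP [AdvP [Adv suddenly]] [VP [VP [V gave]] [PP [P near] [NP [Det a] [N child]]]]]]
[S [NP [Det a] [N teacher]] [VP [VP [AdvP [Adv suddenly]] [VP [V gave]]] [PP [P near] [NP [Det a] [N child]]]]]
The trees differ in how a recursive rule is bracketed over the same span.

2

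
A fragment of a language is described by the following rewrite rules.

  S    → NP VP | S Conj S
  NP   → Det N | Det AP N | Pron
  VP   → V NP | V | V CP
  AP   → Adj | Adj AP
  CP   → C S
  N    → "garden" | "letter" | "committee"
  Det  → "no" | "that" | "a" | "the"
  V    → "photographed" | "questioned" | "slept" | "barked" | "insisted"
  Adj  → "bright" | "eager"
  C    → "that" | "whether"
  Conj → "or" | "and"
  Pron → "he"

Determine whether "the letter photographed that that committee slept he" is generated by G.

S
  NP
    Det: the
    N: letter
  VP
    V: photographed
    CP
      C: that
      S
        NP
          Det: that
          N: committee
        VP
          V: slept
          NP
            Pron: he
The bracketing above is licensed at every node by one of the given productions, with S at the root.

Grammatical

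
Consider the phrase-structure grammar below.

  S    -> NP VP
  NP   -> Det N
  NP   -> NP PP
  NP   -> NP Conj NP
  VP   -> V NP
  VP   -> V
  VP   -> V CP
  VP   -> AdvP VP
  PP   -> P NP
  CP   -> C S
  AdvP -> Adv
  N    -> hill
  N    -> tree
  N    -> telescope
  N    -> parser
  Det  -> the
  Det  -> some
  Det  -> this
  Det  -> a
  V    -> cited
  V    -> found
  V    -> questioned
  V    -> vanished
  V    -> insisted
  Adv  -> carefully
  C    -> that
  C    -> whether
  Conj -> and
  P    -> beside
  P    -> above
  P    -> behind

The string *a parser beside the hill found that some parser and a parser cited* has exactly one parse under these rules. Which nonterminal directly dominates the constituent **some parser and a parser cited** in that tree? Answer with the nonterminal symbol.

S
  NP
    NP
      Det: a
      N: parser
    PP
      P: beside
      NP
        Det: the
        N: hill
  VP
    V: found
    CP
      C: that
      S
        NP
          NP
            Det: some
            N: parser
          Conj: and
          NP
            Det: a
            N: parser
        VP
          V: cited
The span 'some parser and a parser cited' is the S node built by S → NP VP.
Its mother is the CP built by CP → C S.

CP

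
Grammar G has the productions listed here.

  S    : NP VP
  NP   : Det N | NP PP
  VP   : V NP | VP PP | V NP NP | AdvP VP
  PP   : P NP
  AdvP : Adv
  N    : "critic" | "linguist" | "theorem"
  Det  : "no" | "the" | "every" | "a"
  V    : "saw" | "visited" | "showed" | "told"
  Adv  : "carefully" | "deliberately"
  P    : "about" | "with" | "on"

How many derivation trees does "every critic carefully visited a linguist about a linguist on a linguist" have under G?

9

Two of the 9 distinct bracketings:
[S [NP [Det every] [N critic]] [VP [VP [AdvP [Adv carefully]] [VP [V visited] [NP [Det a] [N linguist]]]] [PP [P about] [NP [NP [Det a] [N linguist]] [PP [P on] [NP [Det a] [N linguist]]]]]]]
[S [NP [Det every] [N critic]] [VP [VP [VP [AdvP [Adv carefully]] [VP [V visited] [NP [Det a] [N linguist]]]] [PP [P about] [NP [Det a] [N linguist]]]] [PP [P on] [NP [Det a] [N linguist]]]]]
The difference turns on whether NP → NP PP is used at the relevant span, versus an alternative expansion of NP.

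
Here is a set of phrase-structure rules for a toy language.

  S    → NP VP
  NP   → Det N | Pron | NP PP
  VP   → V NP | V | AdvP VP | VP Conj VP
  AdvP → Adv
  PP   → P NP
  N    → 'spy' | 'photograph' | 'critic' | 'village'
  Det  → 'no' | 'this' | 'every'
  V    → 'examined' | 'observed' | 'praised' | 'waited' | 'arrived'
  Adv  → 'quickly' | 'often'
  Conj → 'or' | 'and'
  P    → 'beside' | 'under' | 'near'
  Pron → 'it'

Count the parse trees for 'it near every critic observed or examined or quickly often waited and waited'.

Two of the 9 distinct bracketings:
[S [NP [NP [Pron it]] [PP [P near] [NP [Det every] [N critic]]]] [VP [VP [V observed]] [Conj or] [VP [VP [V examined]] [Conj or] [VP [AdvP [Adv quickly]] [VP [AdvP [Adv often]] [VP [VP [V waited]] [Conj and] [VP [V waited]]]]]]]]
[S [NP [NP [Pron it]] [PP [P near] [NP [Det every] [N critic]]]] [VP [VP [V observed]] [Conj or] [VP [VP [V examined]] [Conj or] [VP [AdvP [Adv quickly]] [VP [VP [AdvP [Adv often]] [VP [V waited]]] [Conj and] [VP [V waited]]]]]]]
The trees differ in how a recursive rule is bracketed over the same span.

9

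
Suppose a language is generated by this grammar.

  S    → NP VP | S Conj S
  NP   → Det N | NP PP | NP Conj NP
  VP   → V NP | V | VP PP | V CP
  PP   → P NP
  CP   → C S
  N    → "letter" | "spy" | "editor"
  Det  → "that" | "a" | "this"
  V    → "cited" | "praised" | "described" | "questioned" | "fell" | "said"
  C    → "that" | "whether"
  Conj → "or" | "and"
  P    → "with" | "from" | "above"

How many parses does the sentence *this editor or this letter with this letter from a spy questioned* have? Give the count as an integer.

5

Two of the 5 distinct bracketings:
[S [NP [NP [NP [Det this] [N editor]] [Conj or] [NP [Det this] [N letter]]] [PP [P with] [NP [NP [Det this] [N letter]] [PP [P from] [NP [Det a] [N spy]]]]]] [VP [V questioned]]]
[S [NP [NP [NP [NP [Det this] [N editor]] [Conj or] [NP [Det this] [N letter]]] [PP [P with] [NP [Det this] [N letter]]]] [PP [P from] [NP [Det a] [N spy]]]] [VP [V questioned]]]
The trees differ in how a recursive rule is bracketed over the same span.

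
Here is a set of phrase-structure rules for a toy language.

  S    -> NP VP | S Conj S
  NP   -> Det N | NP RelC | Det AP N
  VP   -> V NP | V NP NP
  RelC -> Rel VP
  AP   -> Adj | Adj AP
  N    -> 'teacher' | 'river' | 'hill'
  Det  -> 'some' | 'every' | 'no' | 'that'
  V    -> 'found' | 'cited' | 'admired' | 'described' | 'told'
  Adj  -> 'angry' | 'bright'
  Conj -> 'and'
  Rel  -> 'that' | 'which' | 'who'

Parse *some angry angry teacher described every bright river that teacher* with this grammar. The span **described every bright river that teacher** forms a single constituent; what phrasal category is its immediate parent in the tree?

S

S
  NP
    Det: some
    AP
      Adj: angry
      AP
        Adj: angry
    N: teacher
  VP
    V: described
    NP
      Det: every
      AP
        Adj: bright
      N: river
    NP
      Det: that
      N: teacher
The span 'described every bright river that teacher' is the VP node built by VP → V NP NP.
Its mother is the S built by S → NP VP.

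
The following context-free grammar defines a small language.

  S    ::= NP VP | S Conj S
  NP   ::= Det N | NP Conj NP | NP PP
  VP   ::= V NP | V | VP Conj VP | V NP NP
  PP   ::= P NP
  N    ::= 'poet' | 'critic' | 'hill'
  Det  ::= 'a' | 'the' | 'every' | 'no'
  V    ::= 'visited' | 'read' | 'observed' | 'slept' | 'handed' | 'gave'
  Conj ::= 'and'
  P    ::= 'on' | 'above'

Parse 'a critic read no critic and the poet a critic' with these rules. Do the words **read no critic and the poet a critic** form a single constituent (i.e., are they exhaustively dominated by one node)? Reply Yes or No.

[S [NP [Det a] [N critic]] [VP [V read] [NP [NP [Det no] [N critic]] [Conj and] [NP [Det the] [N poet]]] [NP [Det a] [N critic]]]]
The words 'read no critic and the poet a critic' are exhaustively dominated by a single VP node (built by VP → V NP NP), so they form a constituent.

Yes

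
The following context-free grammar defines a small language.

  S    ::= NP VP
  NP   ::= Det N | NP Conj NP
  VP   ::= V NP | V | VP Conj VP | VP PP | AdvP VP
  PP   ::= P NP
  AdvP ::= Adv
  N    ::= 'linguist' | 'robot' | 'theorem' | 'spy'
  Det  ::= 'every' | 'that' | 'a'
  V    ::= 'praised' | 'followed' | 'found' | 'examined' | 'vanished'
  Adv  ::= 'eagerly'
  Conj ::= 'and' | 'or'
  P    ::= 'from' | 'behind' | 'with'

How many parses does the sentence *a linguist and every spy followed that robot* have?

[S [NP [NP [Det a] [N linguist]] [Conj and] [NP [Det every] [N spy]]] [VP [V followed] [NP [Det that] [N robot]]]]
No rule offers an alternative attachment or grouping for any span, so this is the only derivation.

1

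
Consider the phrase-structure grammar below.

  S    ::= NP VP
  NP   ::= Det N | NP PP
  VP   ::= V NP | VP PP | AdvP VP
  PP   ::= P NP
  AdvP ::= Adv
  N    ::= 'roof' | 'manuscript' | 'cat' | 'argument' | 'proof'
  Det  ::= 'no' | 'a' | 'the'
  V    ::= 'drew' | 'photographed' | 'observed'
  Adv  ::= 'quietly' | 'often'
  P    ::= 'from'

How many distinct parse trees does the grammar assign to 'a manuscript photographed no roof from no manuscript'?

The two bracketings:
[S [NP [Det a] [N manuscript]] [VP [V photographed] [NP [NP [Det no] [N roof]] [PP [P from] [NP [Det no] [N manuscript]]]]]]
[S [NP [Det a] [N manuscript]] [VP [VP [V photographed] [NP [Det no] [N roof]]] [PP [P from] [NP [Det no] [N manuscript]]]]]
The difference turns on whether NP → NP PP is used at the relevant span, versus an alternative expansion of NP.

2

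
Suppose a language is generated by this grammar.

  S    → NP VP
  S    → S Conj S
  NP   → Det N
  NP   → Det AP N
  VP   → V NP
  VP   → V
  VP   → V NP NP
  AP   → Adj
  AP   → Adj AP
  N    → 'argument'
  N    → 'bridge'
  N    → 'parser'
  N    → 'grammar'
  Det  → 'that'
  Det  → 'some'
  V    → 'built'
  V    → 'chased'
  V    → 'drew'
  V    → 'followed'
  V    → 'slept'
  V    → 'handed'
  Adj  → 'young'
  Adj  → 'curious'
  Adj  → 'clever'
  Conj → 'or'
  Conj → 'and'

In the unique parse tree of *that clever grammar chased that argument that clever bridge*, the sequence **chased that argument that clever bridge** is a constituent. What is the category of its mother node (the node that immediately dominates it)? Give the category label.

S

S
  NP
    Det: that
    AP
      Adj: clever
    N: grammar
  VP
    V: chased
    NP
      Det: that
      N: argument
    NP
      Det: that
      AP
        Adj: clever
      N: bridge
The span 'chased that argument that clever bridge' is the VP node built by VP → V NP NP.
Its mother is the S built by S → NP VP.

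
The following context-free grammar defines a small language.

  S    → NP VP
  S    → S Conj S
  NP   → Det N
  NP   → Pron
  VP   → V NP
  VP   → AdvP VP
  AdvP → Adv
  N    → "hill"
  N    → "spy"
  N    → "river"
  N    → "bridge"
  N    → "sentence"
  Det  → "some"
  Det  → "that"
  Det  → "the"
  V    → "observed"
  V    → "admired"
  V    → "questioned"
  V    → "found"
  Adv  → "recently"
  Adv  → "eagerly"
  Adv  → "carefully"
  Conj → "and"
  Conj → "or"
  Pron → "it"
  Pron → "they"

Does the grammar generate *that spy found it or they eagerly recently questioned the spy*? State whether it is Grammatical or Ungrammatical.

[S [S [NP [Det that] [N spy]] [VP [V found] [NP [Pron it]]]] [Conj or] [S [NP [Pron they]] [VP [AdvP [Adv eagerly]] [VP [AdvP [Adv recently]] [VP [V questioned] [NP [Det the] [N spy]]]]]]]
Every word is introduced by a lexical rule and the phrasal rules combine the resulting categories into a single S.

Grammatical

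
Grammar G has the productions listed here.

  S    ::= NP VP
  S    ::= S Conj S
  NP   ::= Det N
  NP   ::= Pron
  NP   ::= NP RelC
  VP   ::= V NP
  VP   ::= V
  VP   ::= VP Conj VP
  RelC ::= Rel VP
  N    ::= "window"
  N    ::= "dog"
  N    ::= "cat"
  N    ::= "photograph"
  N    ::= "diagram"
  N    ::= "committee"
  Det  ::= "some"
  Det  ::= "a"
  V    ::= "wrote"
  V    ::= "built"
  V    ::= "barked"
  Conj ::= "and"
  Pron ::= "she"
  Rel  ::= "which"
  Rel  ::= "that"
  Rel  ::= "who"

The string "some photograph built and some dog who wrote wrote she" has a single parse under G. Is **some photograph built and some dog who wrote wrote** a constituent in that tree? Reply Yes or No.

[S [S [NP [Det some] [N photograph]] [VP [V built]]] [Conj and] [S [NP [NP [Det some] [N dog]] [RelC [Rel who] [VP [V wrote]]]] [VP [V wrote] [NP [Pron she]]]]]
The smallest constituent containing 'some photograph built and some dog who wrote wrote' is the S spanning 'some photograph built and some dog who wrote wrote she'; no single node in the tree dominates exactly the given words.

No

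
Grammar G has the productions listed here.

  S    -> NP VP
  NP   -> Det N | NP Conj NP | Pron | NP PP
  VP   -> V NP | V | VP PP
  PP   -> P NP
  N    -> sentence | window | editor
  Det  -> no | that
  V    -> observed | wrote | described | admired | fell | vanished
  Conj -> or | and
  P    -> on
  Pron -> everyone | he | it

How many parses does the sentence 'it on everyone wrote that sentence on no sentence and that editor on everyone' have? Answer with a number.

Two of the 10 distinct bracketings:
[S [NP [NP [Pron it]] [PP [P on] [NP [Pron everyone]]]] [VP [V wrote] [NP [NP [NP [Det that] [N sentence]] [PP [P on] [NP [Det no] [N sentence]]]] [Conj and] [NP [NP [Det that] [N editor]] [PP [P on] [NP [Pron everyone]]]]]]]
[S [NP [NP [Pron it]] [PP [P on] [NP [Pron everyone]]]] [VP [V wrote] [NP [NP [Det that] [N sentence]] [PP [P on] [NP [NP [Det no] [N sentence]] [Conj and] [NP [NP [Det that] [N editor]] [PP [P on] [NP [Pron everyone]]]]]]]]]
The trees differ in how a recursive rule is bracketed over the same span.

10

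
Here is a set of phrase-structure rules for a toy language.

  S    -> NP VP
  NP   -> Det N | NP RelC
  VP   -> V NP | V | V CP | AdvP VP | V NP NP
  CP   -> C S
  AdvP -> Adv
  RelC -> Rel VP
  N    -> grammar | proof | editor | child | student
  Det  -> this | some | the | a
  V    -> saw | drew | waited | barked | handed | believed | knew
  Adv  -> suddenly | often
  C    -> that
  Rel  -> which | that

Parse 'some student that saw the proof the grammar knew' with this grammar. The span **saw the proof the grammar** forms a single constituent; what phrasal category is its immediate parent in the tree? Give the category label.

RelC

[S [NP [NP [Det some] [N student]] [RelC [Rel that] [VP [V saw] [NP [Det the] [N proof]] [NP [Det the] [N grammar]]]]] [VP [V knew]]]
The span 'saw the proof the grammar' is the VP node built by VP → V NP NP.
Its mother is the RelC built by RelC → Rel VP.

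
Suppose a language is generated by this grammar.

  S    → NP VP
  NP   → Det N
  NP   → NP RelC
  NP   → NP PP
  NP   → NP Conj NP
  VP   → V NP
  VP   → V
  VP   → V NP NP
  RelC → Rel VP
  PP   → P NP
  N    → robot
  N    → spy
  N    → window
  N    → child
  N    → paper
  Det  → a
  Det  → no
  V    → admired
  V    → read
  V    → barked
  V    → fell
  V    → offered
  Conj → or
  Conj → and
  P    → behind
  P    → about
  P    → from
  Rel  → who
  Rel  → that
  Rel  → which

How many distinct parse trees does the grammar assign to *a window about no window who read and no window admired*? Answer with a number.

3

Two of the 3 distinct bracketings:
[S [NP [NP [Det a] [N window]] [PP [P about] [NP [NP [NP [Det no] [N window]] [RelC [Rel who] [VP [V read]]]] [Conj and] [NP [Det no] [N window]]]]] [VP [V admired]]]
[S [NP [NP [NP [NP [Det a] [N window]] [PP [P about] [NP [Det no] [N window]]]] [RelC [Rel who] [VP [V read]]]] [Conj and] [NP [Det no] [N window]]] [VP [V admired]]]
The trees differ in how a recursive rule is bracketed over the same span.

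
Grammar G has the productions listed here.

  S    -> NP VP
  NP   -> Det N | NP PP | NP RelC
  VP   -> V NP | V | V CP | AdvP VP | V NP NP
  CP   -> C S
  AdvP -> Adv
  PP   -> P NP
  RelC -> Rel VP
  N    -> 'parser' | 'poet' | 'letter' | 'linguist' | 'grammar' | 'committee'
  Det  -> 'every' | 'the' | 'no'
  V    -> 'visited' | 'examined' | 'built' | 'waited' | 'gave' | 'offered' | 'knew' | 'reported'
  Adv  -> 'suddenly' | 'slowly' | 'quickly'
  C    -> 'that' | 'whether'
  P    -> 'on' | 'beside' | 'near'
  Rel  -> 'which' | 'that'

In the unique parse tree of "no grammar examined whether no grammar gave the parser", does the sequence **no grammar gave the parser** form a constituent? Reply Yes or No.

[S [NP [Det no] [N grammar]] [VP [V examined] [CP [C whether] [S [NP [Det no] [N grammar]] [VP [V gave] [NP [Det the] [N parser]]]]]]]
The words 'no grammar gave the parser' are exhaustively dominated by a single S node (built by S → NP VP), so they form a constituent.

Yes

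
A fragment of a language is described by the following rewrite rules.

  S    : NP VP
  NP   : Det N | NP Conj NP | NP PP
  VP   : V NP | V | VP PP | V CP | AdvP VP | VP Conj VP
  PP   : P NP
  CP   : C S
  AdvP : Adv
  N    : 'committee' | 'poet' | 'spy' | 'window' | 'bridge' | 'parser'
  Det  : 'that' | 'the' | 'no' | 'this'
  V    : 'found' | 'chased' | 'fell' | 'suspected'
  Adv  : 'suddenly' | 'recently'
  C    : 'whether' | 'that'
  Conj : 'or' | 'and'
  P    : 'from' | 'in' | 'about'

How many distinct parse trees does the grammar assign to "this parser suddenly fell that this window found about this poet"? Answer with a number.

3

Two of the 3 distinct bracketings:
[S [NP [Det this] [N parser]] [VP [VP [AdvP [Adv suddenly]] [VP [V fell] [CP [C that] [S [NP [Det this] [N window]] [VP [V found]]]]]] [PP [P about] [NP [Det this] [N poet]]]]]
[S [NP [Det this] [N parser]] [VP [AdvP [Adv suddenly]] [VP [VP [V fell] [CP [C that] [S [NP [Det this] [N window]] [VP [V found]]]]] [PP [P about] [NP [Det this] [N poet]]]]]]
The trees differ in how a recursive rule is bracketed over the same span.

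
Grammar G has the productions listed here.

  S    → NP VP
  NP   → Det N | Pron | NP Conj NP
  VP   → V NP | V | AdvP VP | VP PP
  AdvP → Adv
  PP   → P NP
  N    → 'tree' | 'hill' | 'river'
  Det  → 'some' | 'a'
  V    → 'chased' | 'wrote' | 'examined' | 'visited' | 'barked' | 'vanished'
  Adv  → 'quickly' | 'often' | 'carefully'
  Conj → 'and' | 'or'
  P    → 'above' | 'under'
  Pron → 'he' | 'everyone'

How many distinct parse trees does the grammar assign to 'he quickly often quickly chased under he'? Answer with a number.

4

Two of the 4 distinct bracketings:
[S [NP [Pron he]] [VP [AdvP [Adv quickly]] [VP [AdvP [Adv often]] [VP [AdvP [Adv quickly]] [VP [VP [V chased]] [PP [P under] [NP [Pron he]]]]]]]]
[S [NP [Pron he]] [VP [AdvP [Adv quickly]] [VP [AdvP [Adv often]] [VP [VP [AdvP [Adv quickly]] [VP [V chased]]] [PP [P under] [NP [Pron he]]]]]]]
The trees differ in how a recursive rule is bracketed over the same span.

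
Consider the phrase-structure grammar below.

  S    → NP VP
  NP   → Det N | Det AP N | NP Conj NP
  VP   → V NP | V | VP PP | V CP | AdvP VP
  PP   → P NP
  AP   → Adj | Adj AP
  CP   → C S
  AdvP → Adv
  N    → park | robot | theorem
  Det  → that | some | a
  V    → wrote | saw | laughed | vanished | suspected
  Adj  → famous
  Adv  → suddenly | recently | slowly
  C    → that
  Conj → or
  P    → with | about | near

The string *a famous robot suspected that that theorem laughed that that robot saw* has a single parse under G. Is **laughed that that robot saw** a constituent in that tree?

Yes

[S [NP [Det a] [AP [Adj famous]] [N robot]] [VP [V suspected] [CP [C that] [S [NP [Det that] [N theorem]] [VP [V laughed] [CP [C that] [S [NP [Det that] [N robot]] [VP [V saw]]]]]]]]]
The words 'laughed that that robot saw' are exhaustively dominated by a single VP node (built by VP → V CP), so they form a constituent.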